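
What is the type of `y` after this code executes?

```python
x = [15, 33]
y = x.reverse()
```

list.reverse() returns None

NoneType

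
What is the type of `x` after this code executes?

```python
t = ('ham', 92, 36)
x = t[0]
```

Index 0 of tuple is a str literal

str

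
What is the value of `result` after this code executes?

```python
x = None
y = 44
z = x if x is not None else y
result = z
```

x = None; y = 44; z = 44; result = 44

44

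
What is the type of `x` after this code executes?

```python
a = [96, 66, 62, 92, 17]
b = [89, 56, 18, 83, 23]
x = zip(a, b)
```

zip() returns a zip object

zip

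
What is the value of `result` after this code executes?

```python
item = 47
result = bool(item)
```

item = 47; result = True

True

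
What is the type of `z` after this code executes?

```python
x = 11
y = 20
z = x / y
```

int / int = float

float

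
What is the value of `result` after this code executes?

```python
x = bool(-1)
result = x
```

x = True; result = True

True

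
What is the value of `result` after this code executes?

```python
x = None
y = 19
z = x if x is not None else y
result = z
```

x = None; y = 19; z = 19; result = 19

19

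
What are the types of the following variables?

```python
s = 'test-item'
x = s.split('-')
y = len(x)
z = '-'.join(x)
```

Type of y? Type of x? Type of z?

len() returns int; str.split() returns list; str.join() returns str

int, list, str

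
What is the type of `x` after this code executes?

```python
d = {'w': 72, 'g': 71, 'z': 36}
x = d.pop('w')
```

dict.pop() returns the value

int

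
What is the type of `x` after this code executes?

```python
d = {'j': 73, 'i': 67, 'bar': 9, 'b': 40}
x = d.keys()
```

.keys() returns dict_keys view

dict_keys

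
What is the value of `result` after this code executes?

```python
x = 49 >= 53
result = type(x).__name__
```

x is bool; result = 'bool'

'bool'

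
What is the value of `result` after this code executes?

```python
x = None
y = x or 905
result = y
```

x = None; y = 905; result = 905

905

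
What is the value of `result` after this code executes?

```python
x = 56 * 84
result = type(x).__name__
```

x is int; result = 'int'

'int'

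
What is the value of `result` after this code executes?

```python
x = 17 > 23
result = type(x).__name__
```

x is bool; result = 'bool'

'bool'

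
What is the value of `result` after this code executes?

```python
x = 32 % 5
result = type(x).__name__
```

x is int; result = 'int'

'int'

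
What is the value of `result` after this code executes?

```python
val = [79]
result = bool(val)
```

val = [79]; result = True

True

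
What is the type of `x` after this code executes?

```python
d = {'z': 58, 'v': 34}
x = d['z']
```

Accessing dict[str, int] with str key returns int

int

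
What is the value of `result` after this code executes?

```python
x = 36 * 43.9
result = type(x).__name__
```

x is float; result = 'float'

'float'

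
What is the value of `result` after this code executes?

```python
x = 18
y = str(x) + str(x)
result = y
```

x = 18; y = '1818'; result = '1818'

'1818'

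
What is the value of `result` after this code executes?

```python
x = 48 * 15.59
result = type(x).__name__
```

x is float; result = 'float'

'float'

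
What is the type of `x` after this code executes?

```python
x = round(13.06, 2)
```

round() with decimal places returns float

float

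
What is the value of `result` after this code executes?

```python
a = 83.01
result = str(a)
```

a = 83.01; result = '83.01'

'83.01'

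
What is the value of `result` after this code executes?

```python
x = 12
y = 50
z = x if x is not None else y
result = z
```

x = 12; y = 50; z = 12; result = 12

12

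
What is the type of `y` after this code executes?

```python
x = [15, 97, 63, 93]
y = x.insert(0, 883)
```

list.insert() returns None

NoneType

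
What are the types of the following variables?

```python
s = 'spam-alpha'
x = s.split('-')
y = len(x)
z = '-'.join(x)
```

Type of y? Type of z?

len() returns int; str.join() returns str

int, str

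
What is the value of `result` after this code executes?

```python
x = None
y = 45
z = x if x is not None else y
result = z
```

x = None; y = 45; z = 45; result = 45

45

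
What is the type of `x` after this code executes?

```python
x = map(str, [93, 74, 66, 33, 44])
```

map() returns a map object

map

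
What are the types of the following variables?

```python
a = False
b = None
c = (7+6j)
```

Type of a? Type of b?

a is assigned the constant False, which has type bool; b is assigned None, whose type is NoneType

bool, NoneType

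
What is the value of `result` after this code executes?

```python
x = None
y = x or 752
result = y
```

x = None; y = 752; result = 752

752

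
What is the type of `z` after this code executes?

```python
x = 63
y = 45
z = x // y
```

int // int = int

int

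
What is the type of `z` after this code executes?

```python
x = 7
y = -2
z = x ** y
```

int ** negative = float

float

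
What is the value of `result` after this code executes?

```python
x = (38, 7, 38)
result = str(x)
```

x = (38, 7, 38); result = '(38, 7, 38)'

'(38, 7, 38)'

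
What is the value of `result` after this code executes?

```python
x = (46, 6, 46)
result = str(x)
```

x = (46, 6, 46); result = '(46, 6, 46)'

'(46, 6, 46)'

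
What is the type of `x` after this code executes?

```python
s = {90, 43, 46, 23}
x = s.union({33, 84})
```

set.union() returns a new set

set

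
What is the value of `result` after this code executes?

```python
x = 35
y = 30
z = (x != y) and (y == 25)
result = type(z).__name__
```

x is int; y is int; z is bool; result = 'bool'

'bool'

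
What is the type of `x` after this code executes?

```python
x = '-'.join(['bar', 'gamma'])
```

str.join() returns str

str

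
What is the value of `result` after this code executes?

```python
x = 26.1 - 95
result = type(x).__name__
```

x is float; result = 'float'

'float'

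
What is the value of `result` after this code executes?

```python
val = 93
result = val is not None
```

val = 93; result = True

True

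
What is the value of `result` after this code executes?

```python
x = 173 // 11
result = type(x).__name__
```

x is int; result = 'int'

'int'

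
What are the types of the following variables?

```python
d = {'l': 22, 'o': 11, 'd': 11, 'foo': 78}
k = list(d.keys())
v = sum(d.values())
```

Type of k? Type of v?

list() converts to list; sum of ints is int

list, int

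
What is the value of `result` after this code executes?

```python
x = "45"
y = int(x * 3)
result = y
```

x = '45'; y = 454545; result = 454545

454545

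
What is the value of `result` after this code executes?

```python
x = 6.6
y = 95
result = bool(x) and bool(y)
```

x = 6.6; y = 95; result = True

True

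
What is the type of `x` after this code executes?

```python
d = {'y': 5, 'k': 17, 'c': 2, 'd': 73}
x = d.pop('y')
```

dict.pop() returns the value

int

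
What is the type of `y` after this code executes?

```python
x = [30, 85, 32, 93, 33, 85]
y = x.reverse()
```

list.reverse() returns None

NoneType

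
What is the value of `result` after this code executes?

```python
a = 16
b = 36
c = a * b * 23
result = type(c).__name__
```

a is int; b is int; c is int; result = 'int'

'int'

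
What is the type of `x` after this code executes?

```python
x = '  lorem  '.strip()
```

str.strip() returns str

str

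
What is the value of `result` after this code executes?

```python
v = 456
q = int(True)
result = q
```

v = 456; q = 1; result = 1

1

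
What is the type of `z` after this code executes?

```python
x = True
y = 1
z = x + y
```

bool + int = int (bool is subclass of int)

int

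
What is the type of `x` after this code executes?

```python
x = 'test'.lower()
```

str.lower() returns str

str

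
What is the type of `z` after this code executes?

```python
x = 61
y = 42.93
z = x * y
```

int * float = float

float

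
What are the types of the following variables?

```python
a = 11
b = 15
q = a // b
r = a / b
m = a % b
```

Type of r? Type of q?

/ returns float; // returns int

float, int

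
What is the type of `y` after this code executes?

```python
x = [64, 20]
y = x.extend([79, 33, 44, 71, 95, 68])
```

list.extend() returns None

NoneType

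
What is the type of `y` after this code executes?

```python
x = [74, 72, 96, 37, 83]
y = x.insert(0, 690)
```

list.insert() returns None

NoneType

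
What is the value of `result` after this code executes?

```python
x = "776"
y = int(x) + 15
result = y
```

x = '776'; y = 791; result = 791

791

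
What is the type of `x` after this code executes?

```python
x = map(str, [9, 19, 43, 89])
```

map() returns a map object

map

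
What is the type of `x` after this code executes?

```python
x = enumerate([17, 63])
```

enumerate() returns an enumerate object

enumerate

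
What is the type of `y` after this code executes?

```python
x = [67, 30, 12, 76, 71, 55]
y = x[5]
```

Indexing list[int] returns int

int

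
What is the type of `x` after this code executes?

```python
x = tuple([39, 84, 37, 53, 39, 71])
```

tuple() constructor returns tuple

tuple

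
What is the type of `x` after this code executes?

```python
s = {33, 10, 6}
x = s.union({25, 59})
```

set.union() returns a new set

set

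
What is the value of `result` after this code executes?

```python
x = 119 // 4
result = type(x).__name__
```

x is int; result = 'int'

'int'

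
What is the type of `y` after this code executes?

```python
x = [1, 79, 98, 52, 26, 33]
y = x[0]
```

Indexing list[int] returns int

int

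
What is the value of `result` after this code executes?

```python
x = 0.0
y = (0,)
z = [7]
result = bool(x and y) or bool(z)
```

x = 0.0; y = (0,); z = [7]; result = True

True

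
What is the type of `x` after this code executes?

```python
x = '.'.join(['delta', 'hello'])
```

str.join() returns str

str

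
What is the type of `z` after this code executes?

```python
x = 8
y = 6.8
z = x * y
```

int * float = float

float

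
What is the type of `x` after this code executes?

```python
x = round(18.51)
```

round() with no decimal places returns int

int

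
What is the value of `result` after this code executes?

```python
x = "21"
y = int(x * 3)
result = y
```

x = '21'; y = 212121; result = 212121

212121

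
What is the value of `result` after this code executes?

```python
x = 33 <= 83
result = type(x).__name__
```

x is bool; result = 'bool'

'bool'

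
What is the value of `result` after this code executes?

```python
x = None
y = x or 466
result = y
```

x = None; y = 466; result = 466

466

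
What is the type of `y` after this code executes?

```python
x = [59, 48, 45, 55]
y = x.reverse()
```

list.reverse() returns None

NoneType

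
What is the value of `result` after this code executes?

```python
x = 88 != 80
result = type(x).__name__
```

x is bool; result = 'bool'

'bool'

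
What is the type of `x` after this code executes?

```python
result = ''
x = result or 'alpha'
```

'or' returns first truthy value (str)

str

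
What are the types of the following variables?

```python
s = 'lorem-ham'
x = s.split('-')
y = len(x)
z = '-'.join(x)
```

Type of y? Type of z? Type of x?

len() returns int; str.join() returns str; str.split() returns list

int, str, list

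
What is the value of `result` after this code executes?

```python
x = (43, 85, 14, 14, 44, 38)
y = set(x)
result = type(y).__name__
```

x is tuple; y is set; result = 'set'

'set'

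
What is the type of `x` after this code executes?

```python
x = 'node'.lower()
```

str.lower() returns str

str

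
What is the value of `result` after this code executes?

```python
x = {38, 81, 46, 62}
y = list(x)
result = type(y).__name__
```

x is set; y is list; result = 'list'

'list'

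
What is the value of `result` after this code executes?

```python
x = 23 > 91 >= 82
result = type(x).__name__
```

x is bool; result = 'bool'

'bool'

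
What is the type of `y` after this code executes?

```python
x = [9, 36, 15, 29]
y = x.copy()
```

list.copy() returns list

list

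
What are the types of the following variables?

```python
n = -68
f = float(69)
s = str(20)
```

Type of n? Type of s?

n is assigned a bare integer (no decimal point), so it is an int; s is assigned the result of calling str(), which returns a str

int, str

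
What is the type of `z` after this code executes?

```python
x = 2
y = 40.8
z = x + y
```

int + float = float

float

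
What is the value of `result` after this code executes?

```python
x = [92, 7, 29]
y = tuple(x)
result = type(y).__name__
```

x is list; y is tuple; result = 'tuple'

'tuple'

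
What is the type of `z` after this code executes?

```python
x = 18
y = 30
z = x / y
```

int / int = float

float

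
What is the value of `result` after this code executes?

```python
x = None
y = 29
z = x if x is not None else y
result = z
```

x = None; y = 29; z = 29; result = 29

29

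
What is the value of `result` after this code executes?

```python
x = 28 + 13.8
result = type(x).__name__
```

x is float; result = 'float'

'float'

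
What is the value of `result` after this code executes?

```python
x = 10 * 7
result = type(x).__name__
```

x is int; result = 'int'

'int'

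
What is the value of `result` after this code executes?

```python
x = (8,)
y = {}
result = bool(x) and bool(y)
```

x = (8,); y = {}; result = False

False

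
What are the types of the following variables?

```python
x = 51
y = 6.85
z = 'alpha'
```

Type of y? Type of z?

y is assigned a number with a decimal point, so it is a float; z is assigned a quoted string literal, so it is a str

float, str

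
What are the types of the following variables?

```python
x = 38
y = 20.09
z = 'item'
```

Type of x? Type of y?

x is assigned a bare integer (no decimal point), so it is an int; y is assigned a number with a decimal point, so it is a float

int, float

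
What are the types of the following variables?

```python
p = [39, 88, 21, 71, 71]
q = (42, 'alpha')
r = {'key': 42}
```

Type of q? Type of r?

q is assigned a tuple (parenthesized, comma-separated values); r is assigned a dict literal ({key: value})

tuple, dict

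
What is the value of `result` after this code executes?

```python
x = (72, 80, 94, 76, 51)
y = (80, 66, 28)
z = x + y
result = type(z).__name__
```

x is tuple; y is tuple; z is tuple; result = 'tuple'

'tuple'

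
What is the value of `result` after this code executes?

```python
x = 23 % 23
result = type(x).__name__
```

x is int; result = 'int'

'int'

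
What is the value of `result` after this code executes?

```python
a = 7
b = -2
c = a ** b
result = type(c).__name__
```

a is int; b is int; c is float; result = 'float'

'float'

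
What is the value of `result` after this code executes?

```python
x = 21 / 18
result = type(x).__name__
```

x is float; result = 'float'

'float'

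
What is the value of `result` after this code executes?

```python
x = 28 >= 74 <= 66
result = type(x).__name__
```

x is bool; result = 'bool'

'bool'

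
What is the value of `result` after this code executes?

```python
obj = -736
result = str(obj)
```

obj = -736; result = '-736'

'-736'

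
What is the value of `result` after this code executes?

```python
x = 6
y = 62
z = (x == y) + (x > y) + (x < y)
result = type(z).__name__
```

x is int; y is int; z is int; result = 'int'

'int'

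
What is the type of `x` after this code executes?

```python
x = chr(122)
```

chr() returns str (single char)

str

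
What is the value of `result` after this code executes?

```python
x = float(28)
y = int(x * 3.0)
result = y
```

x = 28.0; y = 84; result = 84

84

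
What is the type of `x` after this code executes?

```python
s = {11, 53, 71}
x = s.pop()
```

Popping from set[int] returns int

int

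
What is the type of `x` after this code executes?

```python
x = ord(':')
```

ord() returns int (code point)

int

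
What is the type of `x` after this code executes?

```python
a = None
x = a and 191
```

'and' returns first falsy value (None)

NoneType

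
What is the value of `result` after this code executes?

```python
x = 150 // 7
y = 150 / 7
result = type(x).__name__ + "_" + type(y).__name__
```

x is int; y is float; result = 'int_float'

'int_float'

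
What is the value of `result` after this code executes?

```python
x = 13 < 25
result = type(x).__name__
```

x is bool; result = 'bool'

'bool'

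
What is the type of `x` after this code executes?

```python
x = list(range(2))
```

list(range()) returns list

list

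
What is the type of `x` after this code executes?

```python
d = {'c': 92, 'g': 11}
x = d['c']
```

Accessing dict[str, int] with str key returns int

int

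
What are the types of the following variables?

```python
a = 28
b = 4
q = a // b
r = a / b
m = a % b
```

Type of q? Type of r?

// returns int; / returns float

int, float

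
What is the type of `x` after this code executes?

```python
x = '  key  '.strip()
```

str.strip() returns str

str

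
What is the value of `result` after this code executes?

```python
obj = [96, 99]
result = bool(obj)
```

obj = [96, 99]; result = True

True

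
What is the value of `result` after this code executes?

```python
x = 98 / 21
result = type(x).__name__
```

x is float; result = 'float'

'float'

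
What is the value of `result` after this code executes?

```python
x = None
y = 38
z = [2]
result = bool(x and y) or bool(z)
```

x = None; y = 38; z = [2]; result = True

True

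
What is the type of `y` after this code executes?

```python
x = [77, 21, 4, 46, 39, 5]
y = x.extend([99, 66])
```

list.extend() returns None

NoneType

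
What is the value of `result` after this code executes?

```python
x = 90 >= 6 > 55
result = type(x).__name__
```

x is bool; result = 'bool'

'bool'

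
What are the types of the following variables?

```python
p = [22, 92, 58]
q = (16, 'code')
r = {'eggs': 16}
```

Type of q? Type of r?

q is assigned a tuple (parenthesized, comma-separated values); r is assigned a dict literal ({key: value})

tuple, dict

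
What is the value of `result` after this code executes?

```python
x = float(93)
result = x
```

x = 93.0; result = 93.0

93.0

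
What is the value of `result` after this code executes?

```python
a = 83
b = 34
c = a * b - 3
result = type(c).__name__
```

a is int; b is int; c is int; result = 'int'

'int'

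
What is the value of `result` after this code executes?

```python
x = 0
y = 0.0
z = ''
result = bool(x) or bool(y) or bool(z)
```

x = 0; y = 0.0; z = ''; result = False

False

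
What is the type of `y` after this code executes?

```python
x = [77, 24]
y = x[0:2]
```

Slicing a list returns a list

list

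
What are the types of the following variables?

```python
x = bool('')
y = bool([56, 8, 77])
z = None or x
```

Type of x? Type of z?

bool() returns bool; None or bool returns the bool

bool, bool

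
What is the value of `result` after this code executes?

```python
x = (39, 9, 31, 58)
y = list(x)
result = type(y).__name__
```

x is tuple; y is list; result = 'list'

'list'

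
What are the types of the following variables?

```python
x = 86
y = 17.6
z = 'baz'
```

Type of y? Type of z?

y is assigned a number with a decimal point, so it is a float; z is assigned a quoted string literal, so it is a str

float, str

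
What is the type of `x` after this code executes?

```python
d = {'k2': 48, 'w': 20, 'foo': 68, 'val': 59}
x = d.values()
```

.values() returns dict_values view

dict_values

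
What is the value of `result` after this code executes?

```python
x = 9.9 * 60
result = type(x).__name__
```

x is float; result = 'float'

'float'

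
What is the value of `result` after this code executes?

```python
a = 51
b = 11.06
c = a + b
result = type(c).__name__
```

a is int; b is float; c is float; result = 'float'

'float'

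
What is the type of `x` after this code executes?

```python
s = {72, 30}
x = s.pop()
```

Popping from set[int] returns int

int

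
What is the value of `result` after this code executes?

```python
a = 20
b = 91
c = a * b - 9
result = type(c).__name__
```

a is int; b is int; c is int; result = 'int'

'int'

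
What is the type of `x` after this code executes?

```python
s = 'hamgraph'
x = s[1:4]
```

Slicing a str returns str

str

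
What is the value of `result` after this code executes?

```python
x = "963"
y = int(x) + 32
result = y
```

x = '963'; y = 995; result = 995

995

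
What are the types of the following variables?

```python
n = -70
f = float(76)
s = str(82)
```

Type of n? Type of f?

n is assigned a bare integer (no decimal point), so it is an int; f is assigned the result of calling float(), which returns a float

int, float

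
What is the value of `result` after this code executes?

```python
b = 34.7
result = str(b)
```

b = 34.7; result = '34.7'

'34.7'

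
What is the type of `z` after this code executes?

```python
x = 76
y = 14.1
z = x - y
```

int - float = float

float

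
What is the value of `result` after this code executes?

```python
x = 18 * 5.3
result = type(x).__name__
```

x is float; result = 'float'

'float'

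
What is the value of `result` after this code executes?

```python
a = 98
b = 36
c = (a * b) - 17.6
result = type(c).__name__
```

a is int; b is int; c is float; result = 'float'

'float'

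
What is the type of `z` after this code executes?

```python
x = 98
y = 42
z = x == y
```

Equality comparison returns bool

bool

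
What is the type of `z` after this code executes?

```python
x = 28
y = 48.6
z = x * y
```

int * float = float

float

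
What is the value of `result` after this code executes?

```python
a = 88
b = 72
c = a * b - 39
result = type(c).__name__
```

a is int; b is int; c is int; result = 'int'

'int'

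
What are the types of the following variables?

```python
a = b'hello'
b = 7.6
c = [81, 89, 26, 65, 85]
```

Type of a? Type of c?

a is assigned a bytes literal (b'...' prefix); c is assigned a list literal (square brackets)

bytes, list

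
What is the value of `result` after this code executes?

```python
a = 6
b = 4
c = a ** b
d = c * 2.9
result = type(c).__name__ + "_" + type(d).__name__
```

a is int; b is int; c is int; d is float; result = 'int_float'

'int_float'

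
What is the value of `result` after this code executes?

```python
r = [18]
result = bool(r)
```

r = [18]; result = True

True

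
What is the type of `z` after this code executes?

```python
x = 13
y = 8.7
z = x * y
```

int * float = float

float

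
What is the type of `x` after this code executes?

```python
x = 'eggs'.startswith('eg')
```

str.startswith() returns bool

bool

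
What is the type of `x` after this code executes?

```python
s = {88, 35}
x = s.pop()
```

Popping from set[int] returns int

int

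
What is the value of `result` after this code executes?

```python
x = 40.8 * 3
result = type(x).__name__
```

x is float; result = 'float'

'float'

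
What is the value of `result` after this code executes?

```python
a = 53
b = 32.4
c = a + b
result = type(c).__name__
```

a is int; b is float; c is float; result = 'float'

'float'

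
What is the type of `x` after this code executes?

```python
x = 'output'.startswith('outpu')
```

str.startswith() returns bool

bool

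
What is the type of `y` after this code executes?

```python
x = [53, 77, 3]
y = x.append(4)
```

list.append() returns None (mutates in place)

NoneType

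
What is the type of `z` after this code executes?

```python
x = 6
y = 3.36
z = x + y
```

int + float = float

float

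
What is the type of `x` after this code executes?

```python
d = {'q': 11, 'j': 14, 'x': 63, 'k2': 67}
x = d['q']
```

Accessing dict[str, int] with str key returns int

int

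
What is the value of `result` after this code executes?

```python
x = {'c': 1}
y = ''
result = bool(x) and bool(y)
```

x = {'c': 1}; y = ''; result = False

False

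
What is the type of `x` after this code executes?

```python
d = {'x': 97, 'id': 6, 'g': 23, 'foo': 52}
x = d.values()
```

.values() returns dict_values view

dict_values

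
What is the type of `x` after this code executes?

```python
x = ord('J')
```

ord() returns int (code point)

int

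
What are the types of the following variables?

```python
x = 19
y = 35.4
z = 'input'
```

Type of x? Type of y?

x is assigned a bare integer (no decimal point), so it is an int; y is assigned a number with a decimal point, so it is a float

int, float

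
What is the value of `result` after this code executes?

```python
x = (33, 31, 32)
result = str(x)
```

x = (33, 31, 32); result = '(33, 31, 32)'

'(33, 31, 32)'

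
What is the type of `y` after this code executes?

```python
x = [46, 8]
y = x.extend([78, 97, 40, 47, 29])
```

list.extend() returns None

NoneType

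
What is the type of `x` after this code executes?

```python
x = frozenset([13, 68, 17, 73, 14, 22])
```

frozenset() returns frozenset

frozenset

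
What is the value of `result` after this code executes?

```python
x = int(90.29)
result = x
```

x = 90; result = 90

90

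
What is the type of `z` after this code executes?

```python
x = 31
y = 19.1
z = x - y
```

int - float = float

float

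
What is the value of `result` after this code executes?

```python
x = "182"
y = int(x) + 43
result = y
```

x = '182'; y = 225; result = 225

225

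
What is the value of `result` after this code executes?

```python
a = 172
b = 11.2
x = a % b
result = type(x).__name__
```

a is int; b is float; x is float; result = 'float'

'float'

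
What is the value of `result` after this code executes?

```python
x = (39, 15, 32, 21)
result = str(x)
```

x = (39, 15, 32, 21); result = '(39, 15, 32, 21)'

'(39, 15, 32, 21)'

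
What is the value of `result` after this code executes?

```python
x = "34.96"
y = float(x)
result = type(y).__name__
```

x is str; y is float; result = 'float'

'float'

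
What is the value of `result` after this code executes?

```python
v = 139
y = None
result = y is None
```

v = 139; y = None; result = True

True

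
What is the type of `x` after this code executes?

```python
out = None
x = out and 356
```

'and' returns first falsy value (None)

NoneType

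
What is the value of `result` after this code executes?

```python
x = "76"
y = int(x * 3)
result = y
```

x = '76'; y = 767676; result = 767676

767676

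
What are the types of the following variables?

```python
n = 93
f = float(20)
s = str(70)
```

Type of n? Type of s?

n is assigned a bare integer (no decimal point), so it is an int; s is assigned the result of calling str(), which returns a str

int, str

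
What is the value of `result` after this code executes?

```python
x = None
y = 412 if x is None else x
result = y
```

x = None; y = 412; result = 412

412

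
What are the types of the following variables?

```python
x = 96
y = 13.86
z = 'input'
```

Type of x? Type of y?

x is assigned a bare integer (no decimal point), so it is an int; y is assigned a number with a decimal point, so it is a float

int, float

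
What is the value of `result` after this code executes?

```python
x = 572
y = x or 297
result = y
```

x = 572; y = 572; result = 572

572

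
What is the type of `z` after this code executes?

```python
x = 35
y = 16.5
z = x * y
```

int * float = float

float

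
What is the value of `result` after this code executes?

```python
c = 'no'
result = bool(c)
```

c = 'no'; result = True

True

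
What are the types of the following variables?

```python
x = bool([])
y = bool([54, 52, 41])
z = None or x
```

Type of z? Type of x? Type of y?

None or bool returns the bool; bool() returns bool; bool() returns bool

bool, bool, bool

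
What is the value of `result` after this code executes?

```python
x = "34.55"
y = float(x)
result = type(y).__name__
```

x is str; y is float; result = 'float'

'float'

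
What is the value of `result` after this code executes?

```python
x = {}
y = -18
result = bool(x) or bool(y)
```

x = {}; y = -18; result = True

True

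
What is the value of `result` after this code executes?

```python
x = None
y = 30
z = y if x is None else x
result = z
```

x = None; y = 30; z = 30; result = 30

30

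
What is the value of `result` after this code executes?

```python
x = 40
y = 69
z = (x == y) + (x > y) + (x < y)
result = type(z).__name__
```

x is int; y is int; z is int; result = 'int'

'int'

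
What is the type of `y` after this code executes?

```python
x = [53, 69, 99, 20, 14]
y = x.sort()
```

list.sort() returns None (mutates in place)

NoneType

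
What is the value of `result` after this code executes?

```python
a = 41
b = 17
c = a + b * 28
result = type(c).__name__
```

a is int; b is int; c is int; result = 'int'

'int'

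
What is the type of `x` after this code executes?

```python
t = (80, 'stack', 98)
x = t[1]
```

Index 1 of tuple is a str literal

str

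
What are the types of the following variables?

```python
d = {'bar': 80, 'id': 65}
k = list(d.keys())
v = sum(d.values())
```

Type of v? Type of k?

sum of ints is int; list() converts to list

int, list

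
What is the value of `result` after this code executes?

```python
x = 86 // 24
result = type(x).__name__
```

x is int; result = 'int'

'int'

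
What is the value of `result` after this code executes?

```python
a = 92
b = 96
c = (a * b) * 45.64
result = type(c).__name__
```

a is int; b is int; c is float; result = 'float'

'float'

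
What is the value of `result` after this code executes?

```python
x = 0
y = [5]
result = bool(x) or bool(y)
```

x = 0; y = [5]; result = True

True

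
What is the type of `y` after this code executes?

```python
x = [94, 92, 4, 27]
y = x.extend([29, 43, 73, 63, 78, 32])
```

list.extend() returns None

NoneType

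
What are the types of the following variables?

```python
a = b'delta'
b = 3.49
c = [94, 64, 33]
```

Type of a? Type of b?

a is assigned a bytes literal (b'...' prefix); b is assigned a number with a decimal point, so it is a float

bytes, float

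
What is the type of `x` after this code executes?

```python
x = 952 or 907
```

'or' returns first truthy value (int)

int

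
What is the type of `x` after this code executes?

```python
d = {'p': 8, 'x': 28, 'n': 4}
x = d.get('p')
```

dict.get() returns value type when found

int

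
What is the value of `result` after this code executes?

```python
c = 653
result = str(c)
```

c = 653; result = '653'

'653'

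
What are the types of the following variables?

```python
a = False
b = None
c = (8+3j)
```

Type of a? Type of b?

a is assigned the constant False, which has type bool; b is assigned None, whose type is NoneType

bool, NoneType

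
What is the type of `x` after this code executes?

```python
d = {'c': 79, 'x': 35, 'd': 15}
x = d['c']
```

Accessing dict[str, int] with str key returns int

int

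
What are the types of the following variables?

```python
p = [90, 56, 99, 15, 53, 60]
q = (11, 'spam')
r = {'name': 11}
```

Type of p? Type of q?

p is assigned a list literal (square brackets); q is assigned a tuple (parenthesized, comma-separated values)

list, tuple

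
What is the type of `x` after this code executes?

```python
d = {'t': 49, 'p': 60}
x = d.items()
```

dict.items() returns dict_items view

dict_items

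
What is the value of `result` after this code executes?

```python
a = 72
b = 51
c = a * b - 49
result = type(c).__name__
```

a is int; b is int; c is int; result = 'int'

'int'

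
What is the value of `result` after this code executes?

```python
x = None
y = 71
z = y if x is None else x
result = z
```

x = None; y = 71; z = 71; result = 71

71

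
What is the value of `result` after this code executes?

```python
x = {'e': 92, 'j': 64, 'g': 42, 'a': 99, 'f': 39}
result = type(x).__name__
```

x is dict; result = 'dict'

'dict'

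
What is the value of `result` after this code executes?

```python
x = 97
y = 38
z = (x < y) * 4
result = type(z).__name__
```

x is int; y is int; z is int; result = 'int'

'int'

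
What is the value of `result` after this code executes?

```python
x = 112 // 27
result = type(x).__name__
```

x is int; result = 'int'

'int'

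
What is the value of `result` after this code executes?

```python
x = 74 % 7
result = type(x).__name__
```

x is int; result = 'int'

'int'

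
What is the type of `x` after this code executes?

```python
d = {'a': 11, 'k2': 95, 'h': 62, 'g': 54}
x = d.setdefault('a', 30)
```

dict.setdefault() returns the (existing or default) value

int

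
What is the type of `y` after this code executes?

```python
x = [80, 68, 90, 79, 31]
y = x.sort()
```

list.sort() returns None (mutates in place)

NoneType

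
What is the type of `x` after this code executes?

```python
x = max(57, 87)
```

max() of ints returns int

int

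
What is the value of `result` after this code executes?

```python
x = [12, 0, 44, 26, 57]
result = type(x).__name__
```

x is list; result = 'list'

'list'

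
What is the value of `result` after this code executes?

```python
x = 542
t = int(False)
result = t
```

x = 542; t = 0; result = 0

0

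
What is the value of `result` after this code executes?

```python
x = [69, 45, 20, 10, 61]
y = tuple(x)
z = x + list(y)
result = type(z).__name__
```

x is list; y is tuple; z is list; result = 'list'

'list'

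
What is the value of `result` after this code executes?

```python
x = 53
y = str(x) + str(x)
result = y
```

x = 53; y = '5353'; result = '5353'

'5353'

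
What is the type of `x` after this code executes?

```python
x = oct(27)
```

oct() returns str representation

str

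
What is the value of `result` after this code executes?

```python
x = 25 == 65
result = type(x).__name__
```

x is bool; result = 'bool'

'bool'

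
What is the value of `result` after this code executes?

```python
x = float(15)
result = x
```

x = 15.0; result = 15.0

15.0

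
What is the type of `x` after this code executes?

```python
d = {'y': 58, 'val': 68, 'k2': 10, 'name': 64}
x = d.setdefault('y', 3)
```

dict.setdefault() returns the (existing or default) value

int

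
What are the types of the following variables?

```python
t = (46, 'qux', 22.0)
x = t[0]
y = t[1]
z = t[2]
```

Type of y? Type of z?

tuple[1] is str; tuple[2] is float

str, float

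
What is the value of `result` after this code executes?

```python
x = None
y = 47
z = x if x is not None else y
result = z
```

x = None; y = 47; z = 47; result = 47

47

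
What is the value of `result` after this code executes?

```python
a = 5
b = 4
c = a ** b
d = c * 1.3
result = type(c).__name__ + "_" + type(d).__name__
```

a is int; b is int; c is int; d is float; result = 'int_float'

'int_float'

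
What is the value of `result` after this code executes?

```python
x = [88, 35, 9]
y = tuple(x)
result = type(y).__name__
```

x is list; y is tuple; result = 'tuple'

'tuple'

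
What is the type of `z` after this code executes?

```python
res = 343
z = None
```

None has type NoneType

NoneType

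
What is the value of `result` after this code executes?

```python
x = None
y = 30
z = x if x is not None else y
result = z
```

x = None; y = 30; z = 30; result = 30

30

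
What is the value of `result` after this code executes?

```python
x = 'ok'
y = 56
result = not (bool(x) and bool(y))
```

x = 'ok'; y = 56; result = False

False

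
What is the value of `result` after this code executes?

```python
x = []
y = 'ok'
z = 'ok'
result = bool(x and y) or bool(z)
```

x = []; y = 'ok'; z = 'ok'; result = True

True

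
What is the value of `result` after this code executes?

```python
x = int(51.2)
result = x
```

x = 51; result = 51

51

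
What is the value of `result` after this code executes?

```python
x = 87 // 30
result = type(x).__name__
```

x is int; result = 'int'

'int'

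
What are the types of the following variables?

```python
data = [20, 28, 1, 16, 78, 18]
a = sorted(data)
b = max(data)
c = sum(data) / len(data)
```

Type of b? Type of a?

max of ints returns int; sorted() returns list

int, list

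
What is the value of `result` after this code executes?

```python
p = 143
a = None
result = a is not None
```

p = 143; a = None; result = False

False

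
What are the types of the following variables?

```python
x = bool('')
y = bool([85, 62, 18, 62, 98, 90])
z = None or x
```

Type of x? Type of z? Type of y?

bool() returns bool; None or bool returns the bool; bool() returns bool

bool, bool, bool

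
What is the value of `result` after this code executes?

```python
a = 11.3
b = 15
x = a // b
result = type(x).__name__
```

a is float; b is int; x is float; result = 'float'

'float'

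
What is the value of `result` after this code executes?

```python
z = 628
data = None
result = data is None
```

z = 628; data = None; result = True

True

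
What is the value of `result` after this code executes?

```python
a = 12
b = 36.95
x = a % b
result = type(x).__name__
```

a is int; b is float; x is float; result = 'float'

'float'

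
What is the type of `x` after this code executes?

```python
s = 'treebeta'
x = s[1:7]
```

Slicing a str returns str

str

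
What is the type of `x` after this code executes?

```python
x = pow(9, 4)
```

pow(int, int) returns int

int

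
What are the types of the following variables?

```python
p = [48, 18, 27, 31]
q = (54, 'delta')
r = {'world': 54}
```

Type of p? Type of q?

p is assigned a list literal (square brackets); q is assigned a tuple (parenthesized, comma-separated values)

list, tuple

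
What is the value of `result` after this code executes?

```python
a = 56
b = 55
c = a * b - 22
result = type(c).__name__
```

a is int; b is int; c is int; result = 'int'

'int'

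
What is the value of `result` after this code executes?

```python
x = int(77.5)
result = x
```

x = 77; result = 77

77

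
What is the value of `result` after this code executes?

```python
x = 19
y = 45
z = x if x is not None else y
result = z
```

x = 19; y = 45; z = 19; result = 19

19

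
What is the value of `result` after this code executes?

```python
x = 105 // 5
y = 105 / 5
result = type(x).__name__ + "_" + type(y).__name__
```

x is int; y is float; result = 'int_float'

'int_float'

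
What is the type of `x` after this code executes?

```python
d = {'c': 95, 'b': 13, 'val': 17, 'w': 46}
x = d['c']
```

Accessing dict[str, int] with str key returns int

int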